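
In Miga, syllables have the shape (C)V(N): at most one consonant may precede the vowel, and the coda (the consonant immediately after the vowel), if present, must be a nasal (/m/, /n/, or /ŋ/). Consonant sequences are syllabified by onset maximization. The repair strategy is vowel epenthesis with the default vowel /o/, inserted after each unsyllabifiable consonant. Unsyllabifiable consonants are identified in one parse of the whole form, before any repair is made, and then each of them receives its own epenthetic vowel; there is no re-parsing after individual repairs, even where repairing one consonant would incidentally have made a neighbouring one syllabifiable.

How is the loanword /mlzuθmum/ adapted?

Syllabifying with onset maximization leaves /m/, /l/, /θ/ stranded (only a nasal (/m/, /n/, or /ŋ/) is licensed in coda position; onsets are limited to one consonant).
Each unlicensed consonant becomes the onset of a new syllable: /m/ → /mo/, /l/ → /lo/, /θ/ → /θo/.

molozuθomum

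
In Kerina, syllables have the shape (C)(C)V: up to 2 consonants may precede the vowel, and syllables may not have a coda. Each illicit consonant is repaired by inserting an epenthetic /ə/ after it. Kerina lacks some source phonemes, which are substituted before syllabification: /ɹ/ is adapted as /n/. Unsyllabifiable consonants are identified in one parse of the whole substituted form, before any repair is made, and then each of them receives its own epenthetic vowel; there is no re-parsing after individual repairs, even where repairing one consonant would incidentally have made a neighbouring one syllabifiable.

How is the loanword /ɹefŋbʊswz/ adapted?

Substitution: /ɹ/ → /n/, giving /nefŋbʊswz/.
The consonants /f/, /s/, /w/, /z/ cannot be parsed into a legal (C)(C)V syllable (no codas are permitted; onsets may contain at most 2 consonants).
Each unlicensed consonant becomes the onset of a new syllable: /f/ → /fə/, /s/ → /sə/, /w/ → /wə/, /z/ → /zə/.

nefəŋbʊsəwəzə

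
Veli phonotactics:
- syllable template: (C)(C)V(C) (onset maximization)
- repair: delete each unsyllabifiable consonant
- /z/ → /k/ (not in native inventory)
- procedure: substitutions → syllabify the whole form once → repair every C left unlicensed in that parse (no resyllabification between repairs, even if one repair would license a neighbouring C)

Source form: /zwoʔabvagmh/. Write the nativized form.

Substitution: /z/ → /k/, giving /kwoʔabvagmh/.
Under (C)(C)V(C), the unsyllabifiable consonants are /m/, /h/ (at most one coda consonant is licensed; onsets may contain at most 2 consonants).
Deletion applies to /m/, /h/.

kwoʔabvag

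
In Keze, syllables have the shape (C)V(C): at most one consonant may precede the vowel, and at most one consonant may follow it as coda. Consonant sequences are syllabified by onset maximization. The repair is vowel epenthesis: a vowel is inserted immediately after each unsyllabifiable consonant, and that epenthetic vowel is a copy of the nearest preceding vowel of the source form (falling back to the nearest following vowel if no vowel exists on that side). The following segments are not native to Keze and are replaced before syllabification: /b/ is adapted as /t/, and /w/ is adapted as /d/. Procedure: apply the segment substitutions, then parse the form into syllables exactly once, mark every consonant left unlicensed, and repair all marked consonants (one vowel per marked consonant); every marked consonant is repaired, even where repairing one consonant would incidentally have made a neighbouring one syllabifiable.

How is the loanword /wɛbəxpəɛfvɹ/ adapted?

Substitution: /w/ → /d/, /b/ → /t/, giving /dɛtəxpəɛfvɹ/.
The consonants /v/, /ɹ/ cannot be parsed into a legal (C)V(C) syllable (at most one coda consonant is licensed; onsets are limited to one consonant).
Each unlicensed consonant becomes the onset of a new syllable: /v/ → /vɛ/, /ɹ/ → /ɹɛ/.

dɛtəxpəɛfvɛɹɛ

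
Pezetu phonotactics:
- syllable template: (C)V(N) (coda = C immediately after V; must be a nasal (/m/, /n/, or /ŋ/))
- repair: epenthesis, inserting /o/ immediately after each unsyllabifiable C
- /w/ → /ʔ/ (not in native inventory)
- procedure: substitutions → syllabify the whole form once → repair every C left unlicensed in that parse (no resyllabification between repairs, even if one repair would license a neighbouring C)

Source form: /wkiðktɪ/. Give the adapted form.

Substitution: /w/ → /ʔ/, giving /ʔkiðktɪ/.
The consonants /ʔ/, /ð/, /k/ cannot be parsed into a legal (C)V(N) syllable (only a nasal (/m/, /n/, or /ŋ/) is licensed in coda position; onsets are limited to one consonant).
Inserting the epenthetic vowel yields /ʔ/ → /ʔo/, /ð/ → /ðo/, /k/ → /ko/.

ʔokiðokotɪ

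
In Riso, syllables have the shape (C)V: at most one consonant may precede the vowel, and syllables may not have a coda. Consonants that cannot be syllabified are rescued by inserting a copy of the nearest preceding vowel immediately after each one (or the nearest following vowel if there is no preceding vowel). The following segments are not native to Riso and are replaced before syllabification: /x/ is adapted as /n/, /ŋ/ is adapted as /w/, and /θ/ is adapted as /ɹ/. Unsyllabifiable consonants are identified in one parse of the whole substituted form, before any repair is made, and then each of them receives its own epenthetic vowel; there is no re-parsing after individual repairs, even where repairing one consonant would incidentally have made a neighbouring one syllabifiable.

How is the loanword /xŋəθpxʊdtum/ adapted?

Substitution: /x/ → /n/, /ŋ/ → /w/, /θ/ → /ɹ/, giving /nwəɹpnʊdtum/.
The consonants /n/, /ɹ/, /p/, /d/, /m/ cannot be parsed into a legal (C)V syllable (no codas are permitted; onsets are limited to one consonant).
Epenthesis after each stranded consonant: /n/ → /nə/, /ɹ/ → /ɹə/, /p/ → /pə/, /d/ → /dʊ/, /m/ → /mu/.

nəwəɹəpənʊdʊtumu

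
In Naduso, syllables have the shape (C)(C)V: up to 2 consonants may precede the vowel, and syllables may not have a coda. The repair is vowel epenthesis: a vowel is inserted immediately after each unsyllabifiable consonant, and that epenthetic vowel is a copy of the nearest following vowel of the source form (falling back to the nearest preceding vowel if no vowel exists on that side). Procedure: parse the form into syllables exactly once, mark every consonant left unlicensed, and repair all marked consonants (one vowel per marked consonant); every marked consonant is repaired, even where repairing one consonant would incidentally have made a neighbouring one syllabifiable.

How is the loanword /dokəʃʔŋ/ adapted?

Syllabifying with onset maximization leaves /ʃ/, /ʔ/, /ŋ/ stranded (no codas are permitted; onsets may contain at most 2 consonants).
Each unlicensed consonant becomes the onset of a new syllable: /ʃ/ → /ʃə/, /ʔ/ → /ʔə/, /ŋ/ → /ŋə/.

dokəʃəʔəŋə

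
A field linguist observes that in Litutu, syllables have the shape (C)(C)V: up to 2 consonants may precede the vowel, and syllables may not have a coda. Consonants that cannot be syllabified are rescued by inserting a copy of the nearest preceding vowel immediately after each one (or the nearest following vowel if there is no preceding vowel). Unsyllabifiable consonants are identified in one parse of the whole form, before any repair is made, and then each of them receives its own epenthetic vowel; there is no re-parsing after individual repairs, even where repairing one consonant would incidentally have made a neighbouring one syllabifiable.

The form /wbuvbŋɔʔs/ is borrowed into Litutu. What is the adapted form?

The consonants /v/, /ʔ/, /s/ cannot be parsed into a legal (C)(C)V syllable (no codas are permitted; onsets may contain at most 2 consonants).
Each unlicensed consonant becomes the onset of a new syllable: /v/ → /vu/, /ʔ/ → /ʔɔ/, /s/ → /sɔ/.

wbuvubŋɔʔɔsɔ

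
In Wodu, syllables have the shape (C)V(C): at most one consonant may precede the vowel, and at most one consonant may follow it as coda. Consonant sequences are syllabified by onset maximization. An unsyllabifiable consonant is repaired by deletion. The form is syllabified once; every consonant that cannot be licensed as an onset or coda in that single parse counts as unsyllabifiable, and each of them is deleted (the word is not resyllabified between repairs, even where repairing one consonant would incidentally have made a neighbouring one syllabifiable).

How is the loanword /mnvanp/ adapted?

van

The consonants /m/, /n/, /p/ cannot be parsed into a legal (C)V(C) syllable (at most one coda consonant is licensed; onsets are limited to one consonant).
Each unlicensed consonant is deleted: /m/, /n/, /p/.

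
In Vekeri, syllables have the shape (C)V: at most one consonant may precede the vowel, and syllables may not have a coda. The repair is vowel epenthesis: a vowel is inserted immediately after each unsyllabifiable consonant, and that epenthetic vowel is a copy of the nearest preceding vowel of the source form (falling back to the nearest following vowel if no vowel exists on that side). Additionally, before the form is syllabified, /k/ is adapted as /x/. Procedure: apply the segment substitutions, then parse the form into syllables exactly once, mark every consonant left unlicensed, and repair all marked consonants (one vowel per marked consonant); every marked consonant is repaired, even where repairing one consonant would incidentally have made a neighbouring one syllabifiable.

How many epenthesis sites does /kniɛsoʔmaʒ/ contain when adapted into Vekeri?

3

After substitution the input is /xniɛsoʔmaʒ/.
The unsyllabifiable consonants are /x/, /ʔ/, /ʒ/; each receives one epenthetic vowel.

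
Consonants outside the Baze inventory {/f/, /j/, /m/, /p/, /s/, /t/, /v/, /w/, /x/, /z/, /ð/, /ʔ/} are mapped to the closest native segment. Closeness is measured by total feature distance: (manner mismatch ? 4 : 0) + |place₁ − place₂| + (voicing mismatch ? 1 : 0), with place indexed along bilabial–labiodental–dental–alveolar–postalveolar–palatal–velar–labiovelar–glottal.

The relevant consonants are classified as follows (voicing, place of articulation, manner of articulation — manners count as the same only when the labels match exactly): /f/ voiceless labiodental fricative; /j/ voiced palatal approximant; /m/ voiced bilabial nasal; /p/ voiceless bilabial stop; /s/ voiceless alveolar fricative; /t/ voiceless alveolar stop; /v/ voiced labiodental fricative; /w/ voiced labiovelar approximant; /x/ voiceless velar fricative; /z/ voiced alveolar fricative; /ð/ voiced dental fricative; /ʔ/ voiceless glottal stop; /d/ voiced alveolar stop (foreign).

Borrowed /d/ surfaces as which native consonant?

/t/ is closest: same manner (stop), place distance 0 (alveolar→alveolar), voicing differs (+1); total 1. Next closest is /p/ at distance 4.

t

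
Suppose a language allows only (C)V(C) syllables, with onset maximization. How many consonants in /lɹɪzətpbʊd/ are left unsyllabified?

2

Syllabifying with onset maximization leaves /l/, /p/ stranded (at most one coda consonant is licensed; onsets are limited to one consonant).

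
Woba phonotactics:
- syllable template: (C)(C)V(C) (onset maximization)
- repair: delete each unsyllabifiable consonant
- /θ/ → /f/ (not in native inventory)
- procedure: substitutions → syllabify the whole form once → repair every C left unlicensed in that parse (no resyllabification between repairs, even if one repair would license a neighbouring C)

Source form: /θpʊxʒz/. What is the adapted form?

fpʊx

Substitution: /θ/ → /f/, giving /fpʊxʒz/.
Syllabifying with onset maximization leaves /ʒ/, /z/ stranded (at most one coda consonant is licensed; onsets may contain at most 2 consonants).
Deleting the stranded consonants removes /ʒ/, /z/.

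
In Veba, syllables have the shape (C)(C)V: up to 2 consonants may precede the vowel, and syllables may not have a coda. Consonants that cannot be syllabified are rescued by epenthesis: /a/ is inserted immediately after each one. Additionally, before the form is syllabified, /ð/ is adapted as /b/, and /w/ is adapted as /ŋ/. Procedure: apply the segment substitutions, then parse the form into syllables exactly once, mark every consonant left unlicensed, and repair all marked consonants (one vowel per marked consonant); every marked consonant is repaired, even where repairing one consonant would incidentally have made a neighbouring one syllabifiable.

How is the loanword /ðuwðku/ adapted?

buŋabku

Substitution: /ð/ → /b/, /w/ → /ŋ/, giving /buŋbku/.
Syllabifying with onset maximization leaves /ŋ/ stranded (no codas are permitted; onsets may contain at most 2 consonants).
Inserting the epenthetic vowel yields /ŋ/ → /ŋa/.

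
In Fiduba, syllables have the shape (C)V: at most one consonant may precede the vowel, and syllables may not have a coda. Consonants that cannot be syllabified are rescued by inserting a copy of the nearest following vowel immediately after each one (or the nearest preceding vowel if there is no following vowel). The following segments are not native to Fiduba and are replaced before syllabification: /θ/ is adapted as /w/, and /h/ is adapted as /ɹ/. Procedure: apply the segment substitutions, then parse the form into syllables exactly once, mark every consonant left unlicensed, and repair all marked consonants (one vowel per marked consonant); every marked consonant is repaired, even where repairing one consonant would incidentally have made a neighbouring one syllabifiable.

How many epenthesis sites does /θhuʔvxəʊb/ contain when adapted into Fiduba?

After substitution the input is /wɹuʔvxəʊb/.
The unsyllabifiable consonants are /w/, /ʔ/, /v/, /b/; each receives one epenthetic vowel.

4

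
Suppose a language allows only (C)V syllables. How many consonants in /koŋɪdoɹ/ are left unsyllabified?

1

Under (C)V, the unsyllabifiable consonants are /ɹ/ (no codas are permitted; onsets are limited to one consonant).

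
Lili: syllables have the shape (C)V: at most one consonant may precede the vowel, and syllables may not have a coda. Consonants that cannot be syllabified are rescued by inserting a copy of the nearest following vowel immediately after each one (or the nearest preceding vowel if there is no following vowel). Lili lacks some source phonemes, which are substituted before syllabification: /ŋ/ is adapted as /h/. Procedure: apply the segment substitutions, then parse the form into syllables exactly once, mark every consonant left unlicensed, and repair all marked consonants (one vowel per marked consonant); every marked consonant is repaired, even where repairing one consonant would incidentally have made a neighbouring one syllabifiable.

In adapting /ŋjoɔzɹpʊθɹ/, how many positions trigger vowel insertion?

5

After substitution the input is /hjoɔzɹpʊθɹ/.
The unsyllabifiable consonants are /h/, /z/, /ɹ/, /θ/, /ɹ/; each receives one epenthetic vowel.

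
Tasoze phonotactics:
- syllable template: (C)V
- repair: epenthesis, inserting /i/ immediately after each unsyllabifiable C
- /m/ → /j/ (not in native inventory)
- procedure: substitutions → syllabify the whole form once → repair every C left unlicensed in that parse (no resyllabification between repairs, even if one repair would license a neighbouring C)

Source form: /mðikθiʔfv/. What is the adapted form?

Substitution: /m/ → /j/, giving /jðikθiʔfv/.
Under (C)V, the unsyllabifiable consonants are /j/, /k/, /ʔ/, /f/, /v/ (no codas are permitted; onsets are limited to one consonant).
Epenthesis after each stranded consonant: /j/ → /ji/, /k/ → /ki/, /ʔ/ → /ʔi/, /f/ → /fi/, /v/ → /vi/.

jiðikiθiʔifivi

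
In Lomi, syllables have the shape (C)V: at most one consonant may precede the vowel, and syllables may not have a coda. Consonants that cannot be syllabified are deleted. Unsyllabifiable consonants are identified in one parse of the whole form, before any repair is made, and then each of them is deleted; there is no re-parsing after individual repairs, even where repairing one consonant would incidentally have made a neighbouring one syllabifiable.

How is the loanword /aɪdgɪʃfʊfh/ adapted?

aɪgɪfʊ

The consonants /d/, /ʃ/, /f/, /h/ cannot be parsed into a legal (C)V syllable (no codas are permitted; onsets are limited to one consonant).
Each unlicensed consonant is deleted: /d/, /ʃ/, /f/, /h/.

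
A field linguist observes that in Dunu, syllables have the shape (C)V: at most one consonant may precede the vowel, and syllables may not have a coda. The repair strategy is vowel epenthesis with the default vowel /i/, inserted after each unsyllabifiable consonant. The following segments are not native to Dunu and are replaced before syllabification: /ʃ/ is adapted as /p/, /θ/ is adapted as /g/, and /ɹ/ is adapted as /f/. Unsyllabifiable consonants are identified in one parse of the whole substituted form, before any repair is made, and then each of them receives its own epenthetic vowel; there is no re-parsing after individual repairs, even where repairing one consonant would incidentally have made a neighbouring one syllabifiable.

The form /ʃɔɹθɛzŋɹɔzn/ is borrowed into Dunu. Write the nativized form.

pɔfigɛziŋifɔzini

Substitution: /ʃ/ → /p/, /ɹ/ → /f/, /θ/ → /g/, giving /pɔfgɛzŋfɔzn/.
The consonants /f/, /z/, /ŋ/, /z/, /n/ cannot be parsed into a legal (C)V syllable (no codas are permitted; onsets are limited to one consonant).
Epenthesis after each stranded consonant: /f/ → /fi/, /z/ → /zi/, /ŋ/ → /ŋi/, /z/ → /zi/, /n/ → /ni/.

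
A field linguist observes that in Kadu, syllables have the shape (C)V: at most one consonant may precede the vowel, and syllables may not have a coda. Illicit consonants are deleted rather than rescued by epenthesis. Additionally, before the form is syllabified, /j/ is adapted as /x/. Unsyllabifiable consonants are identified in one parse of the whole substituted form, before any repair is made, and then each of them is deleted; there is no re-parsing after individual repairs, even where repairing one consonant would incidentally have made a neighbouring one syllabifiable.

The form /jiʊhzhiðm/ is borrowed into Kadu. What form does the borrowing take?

xiʊhi

Substitution: /j/ → /x/, giving /xiʊhzhiðm/.
Under (C)V, the unsyllabifiable consonants are /h/, /z/, /ð/, /m/ (no codas are permitted; onsets are limited to one consonant).
Deletion applies to /h/, /z/, /ð/, /m/.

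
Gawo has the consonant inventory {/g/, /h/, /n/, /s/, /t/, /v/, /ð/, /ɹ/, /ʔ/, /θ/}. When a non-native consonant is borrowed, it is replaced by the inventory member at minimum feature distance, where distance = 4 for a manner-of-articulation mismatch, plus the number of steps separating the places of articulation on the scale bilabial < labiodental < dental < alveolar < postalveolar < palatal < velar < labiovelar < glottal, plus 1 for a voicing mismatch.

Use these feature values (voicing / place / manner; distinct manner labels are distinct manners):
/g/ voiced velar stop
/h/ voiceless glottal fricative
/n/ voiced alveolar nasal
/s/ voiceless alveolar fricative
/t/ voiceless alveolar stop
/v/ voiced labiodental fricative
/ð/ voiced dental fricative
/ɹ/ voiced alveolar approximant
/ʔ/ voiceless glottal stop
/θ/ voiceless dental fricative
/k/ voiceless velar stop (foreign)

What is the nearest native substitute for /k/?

g

/g/ is closest: same manner (stop), place distance 0 (velar→velar), voicing differs (+1); total 1. Next closest is /ʔ/ at distance 2.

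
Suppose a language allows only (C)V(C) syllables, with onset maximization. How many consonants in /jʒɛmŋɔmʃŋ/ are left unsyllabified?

3

The consonants /j/, /ʃ/, /ŋ/ cannot be parsed into a legal (C)V(C) syllable (at most one coda consonant is licensed; onsets are limited to one consonant).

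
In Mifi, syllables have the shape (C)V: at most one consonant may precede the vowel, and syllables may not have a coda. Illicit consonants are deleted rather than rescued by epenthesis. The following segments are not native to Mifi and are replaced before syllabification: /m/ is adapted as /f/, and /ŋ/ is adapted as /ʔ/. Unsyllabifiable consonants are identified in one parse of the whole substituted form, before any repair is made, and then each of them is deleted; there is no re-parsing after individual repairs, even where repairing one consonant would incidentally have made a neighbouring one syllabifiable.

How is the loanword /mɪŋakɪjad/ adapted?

fɪʔakɪja

Substitution: /m/ → /f/, /ŋ/ → /ʔ/, giving /fɪʔakɪjad/.
The consonants /d/ cannot be parsed into a legal (C)V syllable (no codas are permitted; onsets are limited to one consonant).
Deleting the stranded consonants removes /d/.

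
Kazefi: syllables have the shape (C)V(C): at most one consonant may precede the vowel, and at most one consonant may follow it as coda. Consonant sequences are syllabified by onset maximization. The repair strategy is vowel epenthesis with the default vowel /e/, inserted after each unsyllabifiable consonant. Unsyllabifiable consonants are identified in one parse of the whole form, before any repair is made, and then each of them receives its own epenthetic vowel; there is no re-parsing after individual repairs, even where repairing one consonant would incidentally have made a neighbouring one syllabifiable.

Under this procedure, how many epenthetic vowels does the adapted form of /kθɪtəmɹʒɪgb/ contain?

The unsyllabifiable consonants are /k/, /ɹ/, /b/; each receives one epenthetic vowel.

3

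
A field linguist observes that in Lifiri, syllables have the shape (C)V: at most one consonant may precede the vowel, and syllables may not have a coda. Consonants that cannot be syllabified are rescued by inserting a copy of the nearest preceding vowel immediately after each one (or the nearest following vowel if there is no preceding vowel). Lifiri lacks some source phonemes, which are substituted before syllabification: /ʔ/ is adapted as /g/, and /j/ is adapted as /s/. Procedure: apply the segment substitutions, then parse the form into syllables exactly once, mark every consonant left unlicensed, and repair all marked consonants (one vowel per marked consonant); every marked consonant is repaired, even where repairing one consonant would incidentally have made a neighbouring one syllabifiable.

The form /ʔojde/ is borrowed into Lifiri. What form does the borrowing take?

Substitution: /ʔ/ → /g/, /j/ → /s/, giving /gosde/.
Syllabifying with onset maximization leaves /s/ stranded (no codas are permitted; onsets are limited to one consonant).
Inserting the epenthetic vowel yields /s/ → /so/.

gosode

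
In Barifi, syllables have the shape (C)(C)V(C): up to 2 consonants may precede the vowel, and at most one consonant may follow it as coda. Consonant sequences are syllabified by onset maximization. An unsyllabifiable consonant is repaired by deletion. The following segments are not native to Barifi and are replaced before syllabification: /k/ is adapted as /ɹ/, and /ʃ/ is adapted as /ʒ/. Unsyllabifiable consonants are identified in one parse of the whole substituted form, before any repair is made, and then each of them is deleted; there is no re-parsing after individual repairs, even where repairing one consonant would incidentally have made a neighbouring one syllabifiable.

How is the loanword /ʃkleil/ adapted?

Substitution: /ʃ/ → /ʒ/, /k/ → /ɹ/, giving /ʒɹleil/.
The consonants /ʒ/ cannot be parsed into a legal (C)(C)V(C) syllable (at most one coda consonant is licensed; onsets may contain at most 2 consonants).
Deleting the stranded consonants removes /ʒ/.

ɹleil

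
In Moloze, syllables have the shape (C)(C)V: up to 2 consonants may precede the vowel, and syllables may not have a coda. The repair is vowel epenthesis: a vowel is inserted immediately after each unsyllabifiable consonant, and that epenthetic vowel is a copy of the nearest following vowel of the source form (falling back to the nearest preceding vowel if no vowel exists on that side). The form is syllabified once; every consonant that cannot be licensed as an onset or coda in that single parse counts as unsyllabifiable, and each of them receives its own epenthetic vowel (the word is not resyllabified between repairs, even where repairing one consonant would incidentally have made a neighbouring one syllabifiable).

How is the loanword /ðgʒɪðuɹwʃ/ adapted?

Under (C)(C)V, the unsyllabifiable consonants are /ð/, /ɹ/, /w/, /ʃ/ (no codas are permitted; onsets may contain at most 2 consonants).
Each unlicensed consonant becomes the onset of a new syllable: /ð/ → /ðɪ/, /ɹ/ → /ɹu/, /w/ → /wu/, /ʃ/ → /ʃu/.

ðɪgʒɪðuɹuwuʃu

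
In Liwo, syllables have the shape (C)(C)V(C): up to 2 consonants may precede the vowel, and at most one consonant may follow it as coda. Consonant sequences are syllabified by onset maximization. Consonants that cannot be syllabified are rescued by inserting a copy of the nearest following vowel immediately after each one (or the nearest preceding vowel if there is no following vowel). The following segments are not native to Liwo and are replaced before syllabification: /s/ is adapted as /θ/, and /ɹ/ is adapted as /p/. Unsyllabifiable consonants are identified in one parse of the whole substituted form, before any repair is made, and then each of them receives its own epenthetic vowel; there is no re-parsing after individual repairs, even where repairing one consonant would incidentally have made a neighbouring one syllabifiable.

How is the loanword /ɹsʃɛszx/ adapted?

pɛθʃɛθzɛxɛ

Substitution: /ɹ/ → /p/, /s/ → /θ/, giving /pθʃɛθzx/.
Syllabifying with onset maximization leaves /p/, /z/, /x/ stranded (at most one coda consonant is licensed; onsets may contain at most 2 consonants).
Inserting the epenthetic vowel yields /p/ → /pɛ/, /z/ → /zɛ/, /x/ → /xɛ/.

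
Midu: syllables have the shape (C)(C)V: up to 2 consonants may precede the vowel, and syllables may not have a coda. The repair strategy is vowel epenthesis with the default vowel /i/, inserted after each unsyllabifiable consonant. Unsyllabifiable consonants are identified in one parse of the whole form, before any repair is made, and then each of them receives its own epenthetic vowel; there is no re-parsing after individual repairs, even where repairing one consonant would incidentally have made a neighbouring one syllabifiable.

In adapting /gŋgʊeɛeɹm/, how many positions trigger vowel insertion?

The unsyllabifiable consonants are /g/, /ɹ/, /m/; each receives one epenthetic vowel.

3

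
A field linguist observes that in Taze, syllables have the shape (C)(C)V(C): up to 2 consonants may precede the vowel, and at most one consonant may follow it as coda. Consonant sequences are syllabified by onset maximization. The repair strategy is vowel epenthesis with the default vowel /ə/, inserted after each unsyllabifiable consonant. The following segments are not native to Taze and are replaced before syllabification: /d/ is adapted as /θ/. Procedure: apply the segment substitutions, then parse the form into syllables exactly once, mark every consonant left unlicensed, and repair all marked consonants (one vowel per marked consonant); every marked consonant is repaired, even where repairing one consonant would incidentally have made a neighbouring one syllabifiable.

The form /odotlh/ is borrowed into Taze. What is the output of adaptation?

Substitution: /d/ → /θ/, giving /oθotlh/.
The consonants /l/, /h/ cannot be parsed into a legal (C)(C)V(C) syllable (at most one coda consonant is licensed; onsets may contain at most 2 consonants).
Inserting the epenthetic vowel yields /l/ → /lə/, /h/ → /hə/.

oθotləhə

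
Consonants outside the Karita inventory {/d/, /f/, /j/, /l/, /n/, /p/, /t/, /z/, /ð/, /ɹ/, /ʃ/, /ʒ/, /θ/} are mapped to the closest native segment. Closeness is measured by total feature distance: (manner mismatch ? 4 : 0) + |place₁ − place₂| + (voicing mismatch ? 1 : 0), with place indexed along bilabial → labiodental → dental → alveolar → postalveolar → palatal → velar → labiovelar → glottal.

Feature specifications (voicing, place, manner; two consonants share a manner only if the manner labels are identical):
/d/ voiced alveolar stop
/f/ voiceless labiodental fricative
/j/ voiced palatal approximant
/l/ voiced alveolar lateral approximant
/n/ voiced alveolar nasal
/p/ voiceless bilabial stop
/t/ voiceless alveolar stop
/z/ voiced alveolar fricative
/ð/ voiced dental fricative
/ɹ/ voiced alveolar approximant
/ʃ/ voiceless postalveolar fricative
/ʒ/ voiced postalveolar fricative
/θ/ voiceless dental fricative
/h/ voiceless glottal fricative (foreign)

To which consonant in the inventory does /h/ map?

/ʃ/ is closest: same manner (fricative), place distance 4 (glottal→postalveolar), same voicing; total 4. Next closest is /ʒ/ at distance 5.

ʃ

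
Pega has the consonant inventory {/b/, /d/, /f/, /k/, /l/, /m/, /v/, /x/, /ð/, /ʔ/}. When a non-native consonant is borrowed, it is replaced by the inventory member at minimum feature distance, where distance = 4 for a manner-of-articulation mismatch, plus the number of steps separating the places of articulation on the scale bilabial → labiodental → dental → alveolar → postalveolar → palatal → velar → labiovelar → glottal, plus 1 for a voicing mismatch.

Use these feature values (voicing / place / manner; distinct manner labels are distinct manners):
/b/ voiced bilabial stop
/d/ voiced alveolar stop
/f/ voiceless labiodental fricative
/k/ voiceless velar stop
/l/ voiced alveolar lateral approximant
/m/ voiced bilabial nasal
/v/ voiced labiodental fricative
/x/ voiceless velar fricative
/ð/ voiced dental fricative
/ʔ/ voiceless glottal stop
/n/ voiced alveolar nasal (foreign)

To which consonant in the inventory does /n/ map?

/m/ is closest: same manner (nasal), place distance 3 (alveolar→bilabial), same voicing; total 3. Next closest is /d/ at distance 4.

m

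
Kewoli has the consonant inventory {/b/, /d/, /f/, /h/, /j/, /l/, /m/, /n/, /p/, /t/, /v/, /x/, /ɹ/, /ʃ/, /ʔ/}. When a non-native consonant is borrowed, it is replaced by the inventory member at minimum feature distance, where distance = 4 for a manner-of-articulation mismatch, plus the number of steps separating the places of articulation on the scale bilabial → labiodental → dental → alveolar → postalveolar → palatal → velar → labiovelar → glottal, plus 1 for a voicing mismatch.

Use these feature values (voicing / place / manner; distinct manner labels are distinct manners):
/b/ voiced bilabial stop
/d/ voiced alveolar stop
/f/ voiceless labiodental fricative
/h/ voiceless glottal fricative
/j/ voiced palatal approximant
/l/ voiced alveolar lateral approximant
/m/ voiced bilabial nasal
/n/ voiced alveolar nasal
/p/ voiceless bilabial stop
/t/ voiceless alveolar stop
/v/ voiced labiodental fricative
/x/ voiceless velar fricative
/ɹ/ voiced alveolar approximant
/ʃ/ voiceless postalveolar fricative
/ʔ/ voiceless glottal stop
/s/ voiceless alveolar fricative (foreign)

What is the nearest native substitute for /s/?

/ʃ/ is closest: same manner (fricative), place distance 1 (alveolar→postalveolar), same voicing; total 1. Next closest is /f/ at distance 2.

ʃ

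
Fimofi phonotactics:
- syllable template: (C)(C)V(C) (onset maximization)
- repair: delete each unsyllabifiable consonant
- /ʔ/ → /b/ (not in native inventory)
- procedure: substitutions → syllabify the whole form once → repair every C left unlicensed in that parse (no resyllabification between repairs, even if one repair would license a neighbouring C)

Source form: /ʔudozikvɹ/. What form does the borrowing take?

budozik

Substitution: /ʔ/ → /b/, giving /budozikvɹ/.
The consonants /v/, /ɹ/ cannot be parsed into a legal (C)(C)V(C) syllable (at most one coda consonant is licensed; onsets may contain at most 2 consonants).
Deletion applies to /v/, /ɹ/.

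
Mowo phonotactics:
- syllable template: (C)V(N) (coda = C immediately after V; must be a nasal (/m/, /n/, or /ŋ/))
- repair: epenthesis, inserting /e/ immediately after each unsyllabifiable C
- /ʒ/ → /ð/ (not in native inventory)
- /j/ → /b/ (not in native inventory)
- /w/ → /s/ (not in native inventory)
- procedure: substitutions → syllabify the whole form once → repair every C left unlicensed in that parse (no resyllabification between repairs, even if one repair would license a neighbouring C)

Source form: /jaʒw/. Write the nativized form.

baðese

Substitution: /j/ → /b/, /ʒ/ → /ð/, /w/ → /s/, giving /baðs/.
Syllabifying with onset maximization leaves /ð/, /s/ stranded (only a nasal (/m/, /n/, or /ŋ/) is licensed in coda position; onsets are limited to one consonant).
Epenthesis after each stranded consonant: /ð/ → /ðe/, /s/ → /se/.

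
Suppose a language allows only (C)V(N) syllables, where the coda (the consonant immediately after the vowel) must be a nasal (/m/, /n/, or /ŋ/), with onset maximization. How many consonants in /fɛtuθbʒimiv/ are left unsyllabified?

Under (C)V(N), the unsyllabifiable consonants are /θ/, /b/, /v/ (only a nasal (/m/, /n/, or /ŋ/) is licensed in coda position; onsets are limited to one consonant).

3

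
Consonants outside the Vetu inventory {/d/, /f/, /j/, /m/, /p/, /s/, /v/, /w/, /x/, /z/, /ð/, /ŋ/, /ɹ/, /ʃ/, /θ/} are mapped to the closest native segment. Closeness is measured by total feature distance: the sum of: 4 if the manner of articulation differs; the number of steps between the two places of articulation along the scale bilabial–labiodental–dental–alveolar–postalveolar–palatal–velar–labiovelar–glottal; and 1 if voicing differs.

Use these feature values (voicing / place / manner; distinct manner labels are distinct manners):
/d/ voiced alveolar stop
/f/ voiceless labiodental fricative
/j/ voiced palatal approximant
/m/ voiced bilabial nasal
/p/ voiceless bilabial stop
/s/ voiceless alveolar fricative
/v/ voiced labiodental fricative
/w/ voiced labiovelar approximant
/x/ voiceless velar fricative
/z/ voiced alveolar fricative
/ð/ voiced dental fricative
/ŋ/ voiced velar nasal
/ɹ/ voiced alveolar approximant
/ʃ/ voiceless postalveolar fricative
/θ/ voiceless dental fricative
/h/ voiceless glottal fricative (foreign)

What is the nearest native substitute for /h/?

x

/x/ is closest: same manner (fricative), place distance 2 (glottal→velar), same voicing; total 2. Next closest is /ʃ/ at distance 4.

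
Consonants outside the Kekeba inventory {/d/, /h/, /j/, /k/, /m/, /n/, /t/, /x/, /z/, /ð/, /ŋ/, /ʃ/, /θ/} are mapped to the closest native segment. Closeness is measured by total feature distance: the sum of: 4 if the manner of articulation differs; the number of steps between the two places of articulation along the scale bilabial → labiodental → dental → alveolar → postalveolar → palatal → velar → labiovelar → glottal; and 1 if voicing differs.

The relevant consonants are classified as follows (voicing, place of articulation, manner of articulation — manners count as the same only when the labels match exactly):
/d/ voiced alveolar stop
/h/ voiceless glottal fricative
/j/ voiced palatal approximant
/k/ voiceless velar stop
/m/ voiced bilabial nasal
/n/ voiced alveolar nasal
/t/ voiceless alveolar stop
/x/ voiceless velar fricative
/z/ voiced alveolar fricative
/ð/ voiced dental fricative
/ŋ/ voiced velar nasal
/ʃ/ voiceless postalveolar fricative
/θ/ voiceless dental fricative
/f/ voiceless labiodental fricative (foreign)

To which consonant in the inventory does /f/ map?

θ

/θ/ is closest: same manner (fricative), place distance 1 (labiodental→dental), same voicing; total 1. Next closest is /ð/ at distance 2.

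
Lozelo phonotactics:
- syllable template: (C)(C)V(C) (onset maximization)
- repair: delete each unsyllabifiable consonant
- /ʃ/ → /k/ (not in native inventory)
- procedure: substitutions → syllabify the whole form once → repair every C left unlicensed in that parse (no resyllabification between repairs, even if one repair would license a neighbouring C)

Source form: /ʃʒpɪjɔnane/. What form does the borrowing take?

ʒpɪjɔnane

Substitution: /ʃ/ → /k/, giving /kʒpɪjɔnane/.
Under (C)(C)V(C), the unsyllabifiable consonants are /k/ (at most one coda consonant is licensed; onsets may contain at most 2 consonants).
Each unlicensed consonant is deleted: /k/.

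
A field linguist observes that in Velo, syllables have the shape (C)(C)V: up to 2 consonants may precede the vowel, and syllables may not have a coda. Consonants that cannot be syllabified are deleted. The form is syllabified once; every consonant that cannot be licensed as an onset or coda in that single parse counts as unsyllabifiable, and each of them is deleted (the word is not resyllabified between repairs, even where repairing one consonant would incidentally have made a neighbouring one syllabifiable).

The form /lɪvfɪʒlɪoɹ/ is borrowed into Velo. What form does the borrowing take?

Syllabifying with onset maximization leaves /ɹ/ stranded (no codas are permitted; onsets may contain at most 2 consonants).
Each unlicensed consonant is deleted: /ɹ/.

lɪvfɪʒlɪo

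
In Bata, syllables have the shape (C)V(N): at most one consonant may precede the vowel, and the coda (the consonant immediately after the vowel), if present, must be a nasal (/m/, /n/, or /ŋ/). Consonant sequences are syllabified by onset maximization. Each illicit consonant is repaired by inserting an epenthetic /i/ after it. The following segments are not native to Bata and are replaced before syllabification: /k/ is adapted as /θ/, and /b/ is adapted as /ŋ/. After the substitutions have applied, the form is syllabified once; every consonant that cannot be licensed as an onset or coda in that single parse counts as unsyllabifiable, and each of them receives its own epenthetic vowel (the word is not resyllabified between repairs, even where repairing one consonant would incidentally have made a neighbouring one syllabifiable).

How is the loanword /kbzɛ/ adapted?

Substitution: /k/ → /θ/, /b/ → /ŋ/, giving /θŋzɛ/.
The consonants /θ/, /ŋ/ cannot be parsed into a legal (C)V(N) syllable (only a nasal (/m/, /n/, or /ŋ/) is licensed in coda position; onsets are limited to one consonant).
Inserting the epenthetic vowel yields /θ/ → /θi/, /ŋ/ → /ŋi/.

θiŋizɛ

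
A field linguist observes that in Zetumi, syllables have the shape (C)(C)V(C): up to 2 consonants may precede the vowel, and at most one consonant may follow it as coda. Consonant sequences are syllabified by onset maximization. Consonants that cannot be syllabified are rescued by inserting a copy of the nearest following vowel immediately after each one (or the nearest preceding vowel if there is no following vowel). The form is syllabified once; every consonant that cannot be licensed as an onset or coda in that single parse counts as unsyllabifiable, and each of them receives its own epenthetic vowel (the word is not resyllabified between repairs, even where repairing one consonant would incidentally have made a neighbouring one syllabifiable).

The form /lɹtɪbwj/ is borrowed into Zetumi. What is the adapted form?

The consonants /l/, /w/, /j/ cannot be parsed into a legal (C)(C)V(C) syllable (at most one coda consonant is licensed; onsets may contain at most 2 consonants).
Inserting the epenthetic vowel yields /l/ → /lɪ/, /w/ → /wɪ/, /j/ → /jɪ/.

lɪɹtɪbwɪjɪ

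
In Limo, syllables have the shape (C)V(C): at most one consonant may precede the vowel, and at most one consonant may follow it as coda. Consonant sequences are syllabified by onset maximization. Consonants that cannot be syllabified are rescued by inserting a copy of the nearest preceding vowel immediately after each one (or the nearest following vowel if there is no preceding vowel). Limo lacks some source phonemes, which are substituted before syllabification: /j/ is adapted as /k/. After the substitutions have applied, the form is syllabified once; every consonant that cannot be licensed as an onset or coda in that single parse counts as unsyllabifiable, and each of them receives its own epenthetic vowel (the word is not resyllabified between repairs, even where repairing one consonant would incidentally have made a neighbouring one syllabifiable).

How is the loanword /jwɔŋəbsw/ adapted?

kɔwɔŋəbsəwə

Substitution: /j/ → /k/, giving /kwɔŋəbsw/.
The consonants /k/, /s/, /w/ cannot be parsed into a legal (C)V(C) syllable (at most one coda consonant is licensed; onsets are limited to one consonant).
Inserting the epenthetic vowel yields /k/ → /kɔ/, /s/ → /sə/, /w/ → /wə/.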